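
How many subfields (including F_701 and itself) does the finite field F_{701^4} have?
F_{701^4} has 3 subfields

The subfields of F_{p^n} are exactly the fields F_{p^d} for d | n (each is the fixed field of the unique index-d subgroup of Gal(F_{p^n}/F_p) ≅ Z/nZ). The divisors of n = 4 are {1, 2, 4}, giving 3 subfields: F_{701^1}, F_{701^2}, F_{701^4}.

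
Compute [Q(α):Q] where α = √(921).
[Q(α):Q] = 2

[Q(α):Q] equals the degree of the minimal polynomial of α. Here α^2 = 921 and x^2 - 921 is irreducible (d = 921 is squarefree, ≠ 1, hence not a square), so deg(m_α) = 2. Thus [Q(α):Q] = 2.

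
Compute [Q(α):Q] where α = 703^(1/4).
[Q(α):Q] = 4

α is a root of x^4 - 703. By Eisenstein's criterion at the prime p = 19 (which divides the constant term 703 but p^2 = 361 does not, since 703 is squarefree), x^4 - 703 is irreducible over Q. Hence [Q(α):Q] = 4.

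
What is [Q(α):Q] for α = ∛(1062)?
[Q(α):Q] = 3

The minimal polynomial of α is x^3 - 1062, irreducible over Q since 1062 is not a perfect cube (so x^3 - 1062 has no rational root). Hence [Q(α):Q] = deg(m_α) = 3.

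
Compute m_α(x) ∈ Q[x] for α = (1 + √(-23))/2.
m_α(x) = x^2 - x + 6

From 2α - 1 = √(-23), squaring gives (2α - 1)^2 = -23, i.e. 4α^2 - 4α + 1 = -23, so α^2 - α + (1 + 23)/4 = 0. Since -23 ≡ 1 (mod 4), (1 + 23)/4 = 6 ∈ Z. The polynomial x^2 - x + 6 has discriminant 1 - 4·(6) = -23, which is not a perfect square in Q (d = -23 is squarefree and ≠ 1), so x^2 - x + 6 is irreducible over Q. It is the minimal polynomial of α.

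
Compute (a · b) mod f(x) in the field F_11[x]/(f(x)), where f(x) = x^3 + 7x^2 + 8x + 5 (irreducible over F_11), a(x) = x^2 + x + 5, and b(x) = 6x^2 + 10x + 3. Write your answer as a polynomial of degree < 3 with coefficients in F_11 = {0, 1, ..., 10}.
a · b ≡ x^2 + 2 (mod f(x))

Multiply in F_11[x]: a(x)·b(x) = (x^2 + x + 5)·(6x^2 + 10x + 3) = 6x^4 + 5x^3 + 10x^2 + 9x + 4. This has degree ≥ 3, so divide by f(x) over F_11: 6x^4 + 5x^3 + 10x^2 + 9x + 4 = (6x + 7)·(x^3 + 7x^2 + 8x + 5) + (x^2 + 2). Hence a·b ≡ x^2 + 2 (mod f). (F_11[x]/(f) is a field with 11^3 = 1331 elements since f is irreducible of degree 3.)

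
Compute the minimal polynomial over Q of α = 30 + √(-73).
m_α(x) = x^2 - 60x + 973

From α - 30 = √(-73), squaring gives (α - 30)^2 = -73, i.e. α^2 - 60α + 900 = -73, so α^2 - 60α + 973 = 0. The discriminant of x^2 - 60x + 973 is (-60)^2 - 4·(973) = 3600 - 3892 = -292, and 4·(-73) is not a perfect square in Q since -73 is squarefree and ≠ 1. Hence x^2 - 60x + 973 is irreducible over Q and is the minimal polynomial of α.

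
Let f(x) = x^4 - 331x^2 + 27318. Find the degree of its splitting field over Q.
[K : Q] = 4

Solving the quadratic in x^2: x^2 = (331 ± √(331^2 - 4·27318))/2 = (331 ± √289)/2 = (331 ± 17)/2, giving x^2 = 157 or x^2 = 174. So f(x) = (x^2 - 157)(x^2 - 174) and the roots of f are ±√157, ±√174. Hence the splitting field is K = Q(√157, √174). Since 157 and 174 are distinct squarefree integers > 1, their product 27318 is not a perfect square, so √174 ∉ Q(√157). By the tower law [K:Q] = [Q(√157,√174):Q(√157)] · [Q(√157):Q] = 2 · 2 = 4.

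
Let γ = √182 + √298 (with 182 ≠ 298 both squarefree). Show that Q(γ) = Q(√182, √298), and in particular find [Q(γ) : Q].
[Q(γ) : Q] = 4 (equivalently, Q(γ) = Q(√182, √298))

Obviously Q(γ) ⊆ Q(√182, √298), and [Q(√182, √298):Q] = 4 (since 182, 298 are distinct squarefree integers > 1 with 54236 not a perfect square). To show equality we compute the minimal polynomial of γ. From γ = √182 + √298: γ^2 = 182 + 2√(54236) + 298 = 480 + 2√(54236), so γ^2 - 480 = 2√(54236); squaring, (γ^2 - 480)^2 = 4·54236, i.e. γ^4 - 960γ^2 + 230400 - 216944 = 0, i.e. γ^4 - 960γ^2 + 13456 = 0. So γ is a root of x^4 - 960x^2 + 13456. This polynomial is irreducible over Q: it has no rational root (each ±√182 ± √298 is irrational), and any factorization into two quadratics over Q would force √(54236) ∈ Q (pairing opposite roots) or √182, √298 ∈ Q (other pairings), all impossible. Hence [Q(γ):Q] = 4 = [Q(√182, √298):Q], so Q(γ) = Q(√182, √298).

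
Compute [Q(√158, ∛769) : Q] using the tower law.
[Q(√158, ∛769) : Q] = 6

Let L = Q(√158, ∛769). Since Q(√158) ⊂ L and [Q(√158):Q] = 2, the tower law gives 2 | [L:Q]. Likewise Q(∛769) ⊂ L with [Q(∛769):Q] = 3 (because 769 is not a perfect cube), so 3 | [L:Q]. As gcd(2,3) = 1, [L:Q] is divisible by 6. Conversely L is generated over Q by √158 and ∛769, so [L:Q] ≤ 2·3 = 6. Therefore [Q(√158, ∛769) : Q] = 6.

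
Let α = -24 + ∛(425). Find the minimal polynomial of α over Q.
m_α(x) = x^3 + 72x^2 + 1728x + 13399

Set β = α + 24 = ∛(425), so β^3 = 425. Then (α + 24)^3 - 425 = 0, i.e. α is a root of g(x) = (x + 24)^3 - 425 = x^3 + 72x^2 + 1728x + 13399. Since g(x) = h(x + 24) where h(x) = x^3 - 425, and h is irreducible over Q (because 425 is not a perfect cube, so h has no rational root, and a monic cubic with no rational root is irreducible), g is also irreducible (irreducibility is preserved under the substitution x → x + 24). Hence m_α(x) = x^3 + 72x^2 + 1728x + 13399.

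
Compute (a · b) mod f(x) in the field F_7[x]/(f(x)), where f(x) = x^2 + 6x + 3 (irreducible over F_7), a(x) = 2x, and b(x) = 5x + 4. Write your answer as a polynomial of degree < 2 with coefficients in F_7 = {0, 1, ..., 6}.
a · b ≡ 4x + 5 (mod f(x))

Multiply in F_7[x]: a(x)·b(x) = (2x)·(5x + 4) = 3x^2 + x. This has degree ≥ 2, so divide by f(x) over F_7: 3x^2 + x = (3)·(x^2 + 6x + 3) + (4x + 5). Hence a·b ≡ 4x + 5 (mod f). (F_7[x]/(f) is a field with 7^2 = 49 elements since f is irreducible of degree 2.)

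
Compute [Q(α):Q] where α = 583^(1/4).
[Q(α):Q] = 4

α is a root of x^4 - 583. By Eisenstein's criterion at the prime p = 11 (which divides the constant term 583 but p^2 = 121 does not, since 583 is squarefree), x^4 - 583 is irreducible over Q. Hence [Q(α):Q] = 4.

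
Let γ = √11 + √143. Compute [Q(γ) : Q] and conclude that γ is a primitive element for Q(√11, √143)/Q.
[Q(γ) : Q] = 4 (equivalently, Q(γ) = Q(√11, √143))

Obviously Q(γ) ⊆ Q(√11, √143), and [Q(√11, √143):Q] = 4 (since 11, 143 are distinct squarefree integers > 1 with 1573 not a perfect square). To show equality we compute the minimal polynomial of γ. From γ = √11 + √143: γ^2 = 11 + 2√(1573) + 143 = 154 + 2√(1573), so γ^2 - 154 = 2√(1573); squaring, (γ^2 - 154)^2 = 4·1573, i.e. γ^4 - 308γ^2 + 23716 - 6292 = 0, i.e. γ^4 - 308γ^2 + 17424 = 0. So γ is a root of x^4 - 308x^2 + 17424. This polynomial is irreducible over Q: it has no rational root (each ±√11 ± √143 is irrational), and any factorization into two quadratics over Q would force √(1573) ∈ Q (pairing opposite roots) or √11, √143 ∈ Q (other pairings), all impossible. Hence [Q(γ):Q] = 4 = [Q(√11, √143):Q], so Q(γ) = Q(√11, √143).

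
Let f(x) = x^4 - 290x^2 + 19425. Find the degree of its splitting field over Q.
[K : Q] = 4

Solving the quadratic in x^2: x^2 = (290 ± √(290^2 - 4·19425))/2 = (290 ± √6400)/2 = (290 ± 80)/2, giving x^2 = 185 or x^2 = 105. So f(x) = (x^2 - 185)(x^2 - 105) and the roots of f are ±√185, ±√105. Hence the splitting field is K = Q(√185, √105). Since 185 and 105 are distinct squarefree integers > 1, their product 19425 is not a perfect square, so √105 ∉ Q(√185). By the tower law [K:Q] = [Q(√185,√105):Q(√185)] · [Q(√185):Q] = 2 · 2 = 4.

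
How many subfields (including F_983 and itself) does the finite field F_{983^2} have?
F_{983^2} has 2 subfields

The subfields of F_{p^n} are exactly the fields F_{p^d} for d | n (each is the fixed field of the unique index-d subgroup of Gal(F_{p^n}/F_p) ≅ Z/nZ). The divisors of n = 2 are {1, 2}, giving 2 subfields: F_{983^1}, F_{983^2}.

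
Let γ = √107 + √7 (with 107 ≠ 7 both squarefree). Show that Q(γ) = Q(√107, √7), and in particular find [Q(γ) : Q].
[Q(γ) : Q] = 4 (equivalently, Q(γ) = Q(√107, √7))

Obviously Q(γ) ⊆ Q(√107, √7), and [Q(√107, √7):Q] = 4 (since 107, 7 are distinct squarefree integers > 1 with 749 not a perfect square). To show equality we compute the minimal polynomial of γ. From γ = √107 + √7: γ^2 = 107 + 2√(749) + 7 = 114 + 2√(749), so γ^2 - 114 = 2√(749); squaring, (γ^2 - 114)^2 = 4·749, i.e. γ^4 - 228γ^2 + 12996 - 2996 = 0, i.e. γ^4 - 228γ^2 + 10000 = 0. So γ is a root of x^4 - 228x^2 + 10000. This polynomial is irreducible over Q: it has no rational root (each ±√107 ± √7 is irrational), and any factorization into two quadratics over Q would force √(749) ∈ Q (pairing opposite roots) or √107, √7 ∈ Q (other pairings), all impossible. Hence [Q(γ):Q] = 4 = [Q(√107, √7):Q], so Q(γ) = Q(√107, √7).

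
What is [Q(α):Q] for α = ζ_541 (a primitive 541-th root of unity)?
[Q(α):Q] = 540

The minimal polynomial of ζ_541 over Q is the 541-th cyclotomic polynomial Φ_541(x), which is irreducible over Q and has degree φ(541) = 540. Hence [Q(α):Q] = φ(541) = 540.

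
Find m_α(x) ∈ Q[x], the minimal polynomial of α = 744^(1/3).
m_α(x) = x^3 - 744

α satisfies α^3 = 744, so x^3 - 744 annihilates α. By the rational root test, a rational root p/q (in lowest terms) of x^3 - 744 would satisfy p^3 = 744 q^3, forcing q = 1 and p^3 = 744; but 744 is not a perfect cube, contradiction. A monic cubic over Q with no rational root is irreducible (any nontrivial factorization would include a linear factor). Hence x^3 - 744 is the minimal polynomial of α, and in particular [Q(α):Q] = 3.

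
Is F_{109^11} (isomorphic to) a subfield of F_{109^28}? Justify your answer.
No: F_{109^11} is not a subfield of F_{109^28}

F_{p^m} embeds in F_{p^n} iff m | n. Here 11 ∤ 28 (since 28 = 2·11 + 6 with remainder 6 ≠ 0), so F_{109^11} is not a subfield of F_{109^28}. Equivalently: if it were, the tower law would give 11 = [F_{109^11}:F_109] dividing [F_{109^28}:F_109] = 28, contradiction.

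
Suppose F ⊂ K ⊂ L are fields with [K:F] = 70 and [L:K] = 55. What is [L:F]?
[L:F] = 3850

The tower law says that for any tower of field extensions F ⊂ K ⊂ L with finite degrees, [L:F] = [L:K] · [K:F]. Here this gives [L:F] = 55 · 70 = 3850.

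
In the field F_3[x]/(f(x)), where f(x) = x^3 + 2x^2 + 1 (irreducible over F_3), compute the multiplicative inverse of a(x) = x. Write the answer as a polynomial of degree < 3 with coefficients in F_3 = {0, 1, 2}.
a(x)^(-1) ≡ 2x^2 + x (mod f(x))

Since f is irreducible over F_3, F_3[x]/(f) is a field and a(x) ≠ 0 has an inverse. Apply the extended Euclidean algorithm to f(x) and a(x) in F_3[x]: f(x) = (x^2 + 2x)·a(x) + (1). The last nonzero remainder is the constant 1 = gcd(f, a) in F_3. Back-substituting through the division chain expresses 1 = s(x)·a(x) + t(x)·f(x) with s(x) ≡ 2x^2 + x (mod f), so a(x)^(-1) ≡ s(x) = 2x^2 + x (mod f). Check: (x)·(2x^2 + x) = 2x^3 + x^2 ≡ 1 (mod x^3 + 2x^2 + 1).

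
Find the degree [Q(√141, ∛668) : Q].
[Q(√141, ∛668) : Q] = 6

Let L = Q(√141, ∛668). Since Q(√141) ⊂ L and [Q(√141):Q] = 2, the tower law gives 2 | [L:Q]. Likewise Q(∛668) ⊂ L with [Q(∛668):Q] = 3 (because 668 is not a perfect cube), so 3 | [L:Q]. As gcd(2,3) = 1, [L:Q] is divisible by 6. Conversely L is generated over Q by √141 and ∛668, so [L:Q] ≤ 2·3 = 6. Therefore [Q(√141, ∛668) : Q] = 6.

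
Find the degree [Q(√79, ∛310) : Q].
[Q(√79, ∛310) : Q] = 6

Let L = Q(√79, ∛310). Since Q(√79) ⊂ L and [Q(√79):Q] = 2, the tower law gives 2 | [L:Q]. Likewise Q(∛310) ⊂ L with [Q(∛310):Q] = 3 (because 310 is not a perfect cube), so 3 | [L:Q]. As gcd(2,3) = 1, [L:Q] is divisible by 6. Conversely L is generated over Q by √79 and ∛310, so [L:Q] ≤ 2·3 = 6. Therefore [Q(√79, ∛310) : Q] = 6.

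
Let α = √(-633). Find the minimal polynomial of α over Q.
m_α(x) = x^2 + 633

α satisfies α^2 + 633 = 0, so x^2 + 633 annihilates α. Since d = -633 is squarefree and ≠ 1, it is not a perfect square in Q, so x^2 + 633 has no rational root and is therefore irreducible over Q (a degree-2 polynomial over a field is irreducible iff it has no root). Hence m_α(x) = x^2 + 633.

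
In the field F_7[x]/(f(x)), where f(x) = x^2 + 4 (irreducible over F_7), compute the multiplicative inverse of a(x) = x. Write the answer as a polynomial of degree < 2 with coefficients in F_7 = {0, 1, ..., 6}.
a(x)^(-1) ≡ 5x (mod f(x))

Since f is irreducible over F_7, F_7[x]/(f) is a field and a(x) ≠ 0 has an inverse. Apply the extended Euclidean algorithm to f(x) and a(x) in F_7[x]: f(x) = (x)·a(x) + (4). The last nonzero remainder is the constant 4 = gcd(f, a) in F_7. Back-substituting through the division chain expresses 4 = s(x)·a(x) + t(x)·f(x) with s(x) ≡ 6x (mod f), so (6x)·a(x) ≡ 4 (mod f). Multiplying by 4^(-1) ≡ 2 in F_7 gives a(x)^(-1) ≡ 2·(6x) ≡ 5x (mod f). Check: (x)·(5x) = 5x^2 ≡ 1 (mod x^2 + 4).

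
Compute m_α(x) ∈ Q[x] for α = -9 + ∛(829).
m_α(x) = x^3 + 27x^2 + 243x - 100

Set β = α + 9 = ∛(829), so β^3 = 829. Then (α + 9)^3 - 829 = 0, i.e. α is a root of g(x) = (x + 9)^3 - 829 = x^3 + 27x^2 + 243x - 100. Since g(x) = h(x + 9) where h(x) = x^3 - 829, and h is irreducible over Q (because 829 is not a perfect cube, so h has no rational root, and a monic cubic with no rational root is irreducible), g is also irreducible (irreducibility is preserved under the substitution x → x + 9). Hence m_α(x) = x^3 + 27x^2 + 243x - 100.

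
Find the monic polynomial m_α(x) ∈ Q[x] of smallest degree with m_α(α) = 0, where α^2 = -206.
m_α(x) = x^2 + 206

α satisfies α^2 + 206 = 0, so x^2 + 206 annihilates α. Since d = -206 is squarefree and ≠ 1, it is not a perfect square in Q, so x^2 + 206 has no rational root and is therefore irreducible over Q (a degree-2 polynomial over a field is irreducible iff it has no root). Hence m_α(x) = x^2 + 206.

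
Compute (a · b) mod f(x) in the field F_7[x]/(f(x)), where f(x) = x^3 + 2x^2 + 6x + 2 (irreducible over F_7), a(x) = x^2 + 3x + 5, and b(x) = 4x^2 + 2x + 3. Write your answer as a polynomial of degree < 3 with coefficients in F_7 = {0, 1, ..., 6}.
a · b ≡ 3x + 3 (mod f(x))

Multiply in F_7[x]: a(x)·b(x) = (x^2 + 3x + 5)·(4x^2 + 2x + 3) = 4x^4 + x^2 + 5x + 1. This has degree ≥ 3, so divide by f(x) over F_7: 4x^4 + x^2 + 5x + 1 = (4x + 6)·(x^3 + 2x^2 + 6x + 2) + (3x + 3). Hence a·b ≡ 3x + 3 (mod f). (F_7[x]/(f) is a field with 7^3 = 343 elements since f is irreducible of degree 3.)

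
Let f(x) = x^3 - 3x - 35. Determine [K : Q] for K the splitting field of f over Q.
[K : Q] = 6

By the rational root test, any rational root of the monic integer polynomial f(x) = x^3 - 3x - 35 must be an integer dividing the constant term -35, i.e. one of ±{1, 5, 7, 35}. Evaluating: f(1) = -37, f(-1) = -33, f(5) = 75, f(-5) = -145, f(7) = 287, f(-7) = -357, f(35) = 42735, f(-35) = -42805; none is 0, so f has no rational root and is therefore irreducible over Q (a cubic with no linear factor over a field is irreducible). For an irreducible cubic, the Galois group is A_3 or S_3 according as the discriminant disc(f) = -4a^3 - 27b^2 = -4·(-3)^3 - 27·(-35)^2 = -32967 is or is not a square in Q. Here disc(f) = -32967 is not a perfect square in Q, so the Galois group of f over Q is not contained in A_3 and must be all of S_3. The splitting field has degree |S_3| = 6 over Q, so [K : Q] = 6.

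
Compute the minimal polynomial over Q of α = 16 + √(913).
m_α(x) = x^2 - 32x - 657

From α - 16 = √(913), squaring gives (α - 16)^2 = 913, i.e. α^2 - 32α + 256 = 913, so α^2 - 32α - 657 = 0. The discriminant of x^2 - 32x - 657 is (-32)^2 - 4·(-657) = 1024 + 2628 = 3652, and 4·(913) is not a perfect square in Q since 913 is squarefree and ≠ 1. Hence x^2 - 32x - 657 is irreducible over Q and is the minimal polynomial of α.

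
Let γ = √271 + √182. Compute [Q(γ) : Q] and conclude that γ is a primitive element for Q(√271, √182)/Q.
[Q(γ) : Q] = 4 (equivalently, Q(γ) = Q(√271, √182))

Obviously Q(γ) ⊆ Q(√271, √182), and [Q(√271, √182):Q] = 4 (since 271, 182 are distinct squarefree integers > 1 with 49322 not a perfect square). To show equality we compute the minimal polynomial of γ. From γ = √271 + √182: γ^2 = 271 + 2√(49322) + 182 = 453 + 2√(49322), so γ^2 - 453 = 2√(49322); squaring, (γ^2 - 453)^2 = 4·49322, i.e. γ^4 - 906γ^2 + 205209 - 197288 = 0, i.e. γ^4 - 906γ^2 + 7921 = 0. So γ is a root of x^4 - 906x^2 + 7921. This polynomial is irreducible over Q: it has no rational root (each ±√271 ± √182 is irrational), and any factorization into two quadratics over Q would force √(49322) ∈ Q (pairing opposite roots) or √271, √182 ∈ Q (other pairings), all impossible. Hence [Q(γ):Q] = 4 = [Q(√271, √182):Q], so Q(γ) = Q(√271, √182).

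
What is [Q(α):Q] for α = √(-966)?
[Q(α):Q] = 2

[Q(α):Q] equals the degree of the minimal polynomial of α. Here α^2 = -966 and x^2 + 966 is irreducible (d = -966 is squarefree, ≠ 1, hence not a square), so deg(m_α) = 2. Thus [Q(α):Q] = 2.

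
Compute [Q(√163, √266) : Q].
[Q(√163, √266) : Q] = 4

[Q(√163):Q] = 2 (min poly x^2 - 163, irreducible since 163 is squarefree > 1). For the top step, suppose √266 ∈ Q(√163), say √266 = c + d√163 with c, d ∈ Q. Squaring: 266 = c^2 + 163d^2 + 2cd√163. Since √163 ∉ Q this forces 2cd = 0. If d = 0 then √266 = c ∈ Q, contradicting 266 squarefree > 1. If c = 0 then 266 = 163d^2, so 163·266 = (163d)^2 is a perfect square in Q — but 163·266 = 43358 is not a perfect square (since 163 and 266 are distinct squarefree integers). Contradiction. Hence √266 ∉ Q(√163), so x^2 - 266 stays irreducible over Q(√163) and [Q(√163, √266) : Q(√163)] = 2. By the tower law, [Q(√163, √266) : Q] = 2 · 2 = 4.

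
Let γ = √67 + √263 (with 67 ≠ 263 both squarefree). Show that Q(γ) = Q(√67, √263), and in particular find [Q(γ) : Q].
[Q(γ) : Q] = 4 (equivalently, Q(γ) = Q(√67, √263))

Obviously Q(γ) ⊆ Q(√67, √263), and [Q(√67, √263):Q] = 4 (since 67, 263 are distinct squarefree integers > 1 with 17621 not a perfect square). To show equality we compute the minimal polynomial of γ. From γ = √67 + √263: γ^2 = 67 + 2√(17621) + 263 = 330 + 2√(17621), so γ^2 - 330 = 2√(17621); squaring, (γ^2 - 330)^2 = 4·17621, i.e. γ^4 - 660γ^2 + 108900 - 70484 = 0, i.e. γ^4 - 660γ^2 + 38416 = 0. So γ is a root of x^4 - 660x^2 + 38416. This polynomial is irreducible over Q: it has no rational root (each ±√67 ± √263 is irrational), and any factorization into two quadratics over Q would force √(17621) ∈ Q (pairing opposite roots) or √67, √263 ∈ Q (other pairings), all impossible. Hence [Q(γ):Q] = 4 = [Q(√67, √263):Q], so Q(γ) = Q(√67, √263).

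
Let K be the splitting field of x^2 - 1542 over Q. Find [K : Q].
[K : Q] = 2

f(x) = x^2 - 1542 factors as (x - √1542)(x + √1542). The splitting field is K = Q(√1542). Since 1542 is squarefree and > 1, it is not a perfect square, so x^2 - 1542 is irreducible over Q and [Q(√1542) : Q] = 2. Hence [K : Q] = 2.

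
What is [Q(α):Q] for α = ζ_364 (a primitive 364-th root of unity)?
[Q(α):Q] = 144

The minimal polynomial of ζ_364 over Q is the 364-th cyclotomic polynomial Φ_364(x), which is irreducible over Q and has degree φ(364) = 144. Hence [Q(α):Q] = φ(364) = 144.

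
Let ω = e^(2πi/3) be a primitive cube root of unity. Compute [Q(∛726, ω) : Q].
[Q(∛726, ω) : Q] = 6

[Q(∛726):Q] = 3 (min poly x^3 - 726, irreducible since 726 is not a perfect cube). [Q(ω):Q] = 2 (min poly x^2 + x + 1). Since Q(∛726) ⊂ R and ω ∉ R, we have ω ∉ Q(∛726), so x^2 + x + 1 remains irreducible over Q(∛726) and [Q(∛726, ω) : Q(∛726)] = 2. By the tower law, [Q(∛726, ω) : Q] = 3 · 2 = 6. (In fact Q(∛726, ω) is the splitting field of x^3 - 726 over Q.)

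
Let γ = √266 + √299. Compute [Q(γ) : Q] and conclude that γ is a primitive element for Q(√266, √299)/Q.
[Q(γ) : Q] = 4 (equivalently, Q(γ) = Q(√266, √299))

Obviously Q(γ) ⊆ Q(√266, √299), and [Q(√266, √299):Q] = 4 (since 266, 299 are distinct squarefree integers > 1 with 79534 not a perfect square). To show equality we compute the minimal polynomial of γ. From γ = √266 + √299: γ^2 = 266 + 2√(79534) + 299 = 565 + 2√(79534), so γ^2 - 565 = 2√(79534); squaring, (γ^2 - 565)^2 = 4·79534, i.e. γ^4 - 1130γ^2 + 319225 - 318136 = 0, i.e. γ^4 - 1130γ^2 + 1089 = 0. So γ is a root of x^4 - 1130x^2 + 1089. This polynomial is irreducible over Q: it has no rational root (each ±√266 ± √299 is irrational), and any factorization into two quadratics over Q would force √(79534) ∈ Q (pairing opposite roots) or √266, √299 ∈ Q (other pairings), all impossible. Hence [Q(γ):Q] = 4 = [Q(√266, √299):Q], so Q(γ) = Q(√266, √299).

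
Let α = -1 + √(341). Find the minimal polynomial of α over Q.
m_α(x) = x^2 + 2x - 340

From α + 1 = √(341), squaring gives (α + 1)^2 = 341, i.e. α^2 + 2α + 1 = 341, so α^2 + 2α - 340 = 0. The discriminant of x^2 + 2x - 340 is (2)^2 - 4·(-340) = 4 + 1360 = 1364, and 4·(341) is not a perfect square in Q since 341 is squarefree and ≠ 1. Hence x^2 + 2x - 340 is irreducible over Q and is the minimal polynomial of α.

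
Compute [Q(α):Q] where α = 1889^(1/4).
[Q(α):Q] = 4

α is a root of x^4 - 1889. By Eisenstein's criterion at the prime p = 1889 (which divides the constant term 1889 but p^2 = 3568321 does not, since 1889 is squarefree), x^4 - 1889 is irreducible over Q. Hence [Q(α):Q] = 4.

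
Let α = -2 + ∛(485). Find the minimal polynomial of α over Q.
m_α(x) = x^3 + 6x^2 + 12x - 477

Set β = α + 2 = ∛(485), so β^3 = 485. Then (α + 2)^3 - 485 = 0, i.e. α is a root of g(x) = (x + 2)^3 - 485 = x^3 + 6x^2 + 12x - 477. Since g(x) = h(x + 2) where h(x) = x^3 - 485, and h is irreducible over Q (because 485 is not a perfect cube, so h has no rational root, and a monic cubic with no rational root is irreducible), g is also irreducible (irreducibility is preserved under the substitution x → x + 2). Hence m_α(x) = x^3 + 6x^2 + 12x - 477.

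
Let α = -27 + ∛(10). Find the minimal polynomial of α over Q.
m_α(x) = x^3 + 81x^2 + 2187x + 19673

Set β = α + 27 = ∛(10), so β^3 = 10. Then (α + 27)^3 - 10 = 0, i.e. α is a root of g(x) = (x + 27)^3 - 10 = x^3 + 81x^2 + 2187x + 19673. Since g(x) = h(x + 27) where h(x) = x^3 - 10, and h is irreducible over Q (because 10 is not a perfect cube, so h has no rational root, and a monic cubic with no rational root is irreducible), g is also irreducible (irreducibility is preserved under the substitution x → x + 27). Hence m_α(x) = x^3 + 81x^2 + 2187x + 19673.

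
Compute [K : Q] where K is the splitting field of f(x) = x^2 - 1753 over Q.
[K : Q] = 2

f(x) = x^2 - 1753 factors as (x - √1753)(x + √1753). The splitting field is K = Q(√1753). Since 1753 is squarefree and > 1, it is not a perfect square, so x^2 - 1753 is irreducible over Q and [Q(√1753) : Q] = 2. Hence [K : Q] = 2.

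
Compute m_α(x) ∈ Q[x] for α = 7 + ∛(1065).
m_α(x) = x^3 - 21x^2 + 147x - 1408

Set β = α - 7 = ∛(1065), so β^3 = 1065. Then (α - 7)^3 - 1065 = 0, i.e. α is a root of g(x) = (x - 7)^3 - 1065 = x^3 - 21x^2 + 147x - 1408. Since g(x) = h(x - 7) where h(x) = x^3 - 1065, and h is irreducible over Q (because 1065 is not a perfect cube, so h has no rational root, and a monic cubic with no rational root is irreducible), g is also irreducible (irreducibility is preserved under the substitution x → x - 7). Hence m_α(x) = x^3 - 21x^2 + 147x - 1408.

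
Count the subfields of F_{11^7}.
F_{11^7} has 2 subfields

The subfields of F_{p^n} are exactly the fields F_{p^d} for d | n (each is the fixed field of the unique index-d subgroup of Gal(F_{p^n}/F_p) ≅ Z/nZ). The divisors of n = 7 are {1, 7}, giving 2 subfields: F_{11^1}, F_{11^7}.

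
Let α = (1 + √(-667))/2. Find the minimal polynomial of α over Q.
m_α(x) = x^2 - x + 167

From 2α - 1 = √(-667), squaring gives (2α - 1)^2 = -667, i.e. 4α^2 - 4α + 1 = -667, so α^2 - α + (1 + 667)/4 = 0. Since -667 ≡ 1 (mod 4), (1 + 667)/4 = 167 ∈ Z. The polynomial x^2 - x + 167 has discriminant 1 - 4·(167) = -667, which is not a perfect square in Q (d = -667 is squarefree and ≠ 1), so x^2 - x + 167 is irreducible over Q. It is the minimal polynomial of α.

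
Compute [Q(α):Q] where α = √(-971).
[Q(α):Q] = 2

[Q(α):Q] equals the degree of the minimal polynomial of α. Here α^2 = -971 and x^2 + 971 is irreducible (d = -971 is squarefree, ≠ 1, hence not a square), so deg(m_α) = 2. Thus [Q(α):Q] = 2.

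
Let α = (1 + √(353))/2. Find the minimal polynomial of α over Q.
m_α(x) = x^2 - x - 88

From 2α - 1 = √(353), squaring gives (2α - 1)^2 = 353, i.e. 4α^2 - 4α + 1 = 353, so α^2 - α + (1 - 353)/4 = 0. Since 353 ≡ 1 (mod 4), (1 - 353)/4 = -88 ∈ Z. The polynomial x^2 - x - 88 has discriminant 1 - 4·(-88) = 353, which is not a perfect square in Q (d = 353 is squarefree and ≠ 1), so x^2 - x - 88 is irreducible over Q. It is the minimal polynomial of α.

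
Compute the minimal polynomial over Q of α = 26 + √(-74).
m_α(x) = x^2 - 52x + 750

From α - 26 = √(-74), squaring gives (α - 26)^2 = -74, i.e. α^2 - 52α + 676 = -74, so α^2 - 52α + 750 = 0. The discriminant of x^2 - 52x + 750 is (-52)^2 - 4·(750) = 2704 - 3000 = -296, and 4·(-74) is not a perfect square in Q since -74 is squarefree and ≠ 1. Hence x^2 - 52x + 750 is irreducible over Q and is the minimal polynomial of α.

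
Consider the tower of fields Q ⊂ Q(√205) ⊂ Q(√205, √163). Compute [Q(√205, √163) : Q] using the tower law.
[Q(√205, √163) : Q] = 4

[Q(√205):Q] = 2 (min poly x^2 - 205, irreducible since 205 is squarefree > 1). For the top step, suppose √163 ∈ Q(√205), say √163 = c + d√205 with c, d ∈ Q. Squaring: 163 = c^2 + 205d^2 + 2cd√205. Since √205 ∉ Q this forces 2cd = 0. If d = 0 then √163 = c ∈ Q, contradicting 163 squarefree > 1. If c = 0 then 163 = 205d^2, so 205·163 = (205d)^2 is a perfect square in Q — but 205·163 = 33415 is not a perfect square (since 205 and 163 are distinct squarefree integers). Contradiction. Hence √163 ∉ Q(√205), so x^2 - 163 stays irreducible over Q(√205) and [Q(√205, √163) : Q(√205)] = 2. By the tower law, [Q(√205, √163) : Q] = 2 · 2 = 4.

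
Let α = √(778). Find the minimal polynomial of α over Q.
m_α(x) = x^2 - 778

α satisfies α^2 - 778 = 0, so x^2 - 778 annihilates α. Since d = 778 is squarefree and ≠ 1, it is not a perfect square in Q, so x^2 - 778 has no rational root and is therefore irreducible over Q (a degree-2 polynomial over a field is irreducible iff it has no root). Hence m_α(x) = x^2 - 778.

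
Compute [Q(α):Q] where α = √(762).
[Q(α):Q] = 2

[Q(α):Q] equals the degree of the minimal polynomial of α. Here α^2 = 762 and x^2 - 762 is irreducible (d = 762 is squarefree, ≠ 1, hence not a square), so deg(m_α) = 2. Thus [Q(α):Q] = 2.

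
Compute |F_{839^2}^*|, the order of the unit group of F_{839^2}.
|F_{839^2}^*| = 703920

F_{839^2} has 839^2 = 703921 elements; its multiplicative group consists of all nonzero elements, so |F_{839^2}^*| = 703921 - 1 = 703920. (It is cyclic since any finite subgroup of the multiplicative group of a field is cyclic.)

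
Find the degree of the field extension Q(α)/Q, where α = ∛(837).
[Q(α):Q] = 3

The minimal polynomial of α is x^3 - 837, irreducible over Q since 837 is not a perfect cube (so x^3 - 837 has no rational root). Hence [Q(α):Q] = deg(m_α) = 3.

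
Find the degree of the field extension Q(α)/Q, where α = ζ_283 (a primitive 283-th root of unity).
[Q(α):Q] = 282

The minimal polynomial of ζ_283 over Q is the 283-th cyclotomic polynomial Φ_283(x), which is irreducible over Q and has degree φ(283) = 282. Hence [Q(α):Q] = φ(283) = 282.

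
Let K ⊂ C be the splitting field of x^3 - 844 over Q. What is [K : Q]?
[K : Q] = 6

The roots of x^3 - 844 are ∛844, ω∛844, ω^2∛844 where ω = e^(2πi/3) is a primitive cube root of unity, so K = Q(∛844, ω). Now [Q(∛844):Q] = 3 (since 844 is not a perfect cube, x^3 - 844 is irreducible) and [Q(ω):Q] = 2. Both 2 and 3 divide [K:Q], and [K:Q] ≤ 3·2 = 6, so [K:Q] = 6. (Equivalently: Q(∛844) ⊂ R but ω ∉ R, so [K : Q(∛844)] = 2.)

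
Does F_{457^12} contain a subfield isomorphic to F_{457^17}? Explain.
No: F_{457^17} is not a subfield of F_{457^12}

F_{p^m} embeds in F_{p^n} iff m | n. Here 17 ∤ 12 (since 12 = 0·17 + 12 with remainder 12 ≠ 0), so F_{457^17} is not a subfield of F_{457^12}. Equivalently: if it were, the tower law would give 17 = [F_{457^17}:F_457] dividing [F_{457^12}:F_457] = 12, contradiction.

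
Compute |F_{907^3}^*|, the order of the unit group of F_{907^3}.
|F_{907^3}^*| = 746142642

F_{907^3} has 907^3 = 746142643 elements; its multiplicative group consists of all nonzero elements, so |F_{907^3}^*| = 746142643 - 1 = 746142642. (It is cyclic since any finite subgroup of the multiplicative group of a field is cyclic.)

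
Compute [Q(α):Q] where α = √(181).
[Q(α):Q] = 2

[Q(α):Q] equals the degree of the minimal polynomial of α. Here α^2 = 181 and x^2 - 181 is irreducible (d = 181 is squarefree, ≠ 1, hence not a square), so deg(m_α) = 2. Thus [Q(α):Q] = 2.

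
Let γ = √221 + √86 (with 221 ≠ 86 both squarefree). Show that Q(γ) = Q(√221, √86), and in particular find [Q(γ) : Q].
[Q(γ) : Q] = 4 (equivalently, Q(γ) = Q(√221, √86))

Obviously Q(γ) ⊆ Q(√221, √86), and [Q(√221, √86):Q] = 4 (since 221, 86 are distinct squarefree integers > 1 with 19006 not a perfect square). To show equality we compute the minimal polynomial of γ. From γ = √221 + √86: γ^2 = 221 + 2√(19006) + 86 = 307 + 2√(19006), so γ^2 - 307 = 2√(19006); squaring, (γ^2 - 307)^2 = 4·19006, i.e. γ^4 - 614γ^2 + 94249 - 76024 = 0, i.e. γ^4 - 614γ^2 + 18225 = 0. So γ is a root of x^4 - 614x^2 + 18225. This polynomial is irreducible over Q: it has no rational root (each ±√221 ± √86 is irrational), and any factorization into two quadratics over Q would force √(19006) ∈ Q (pairing opposite roots) or √221, √86 ∈ Q (other pairings), all impossible. Hence [Q(γ):Q] = 4 = [Q(√221, √86):Q], so Q(γ) = Q(√221, √86).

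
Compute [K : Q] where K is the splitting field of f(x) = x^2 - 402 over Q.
[K : Q] = 2

f(x) = x^2 - 402 factors as (x - √402)(x + √402). The splitting field is K = Q(√402). Since 402 is squarefree and > 1, it is not a perfect square, so x^2 - 402 is irreducible over Q and [Q(√402) : Q] = 2. Hence [K : Q] = 2.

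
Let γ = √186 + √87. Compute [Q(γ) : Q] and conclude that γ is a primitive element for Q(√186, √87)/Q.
[Q(γ) : Q] = 4 (equivalently, Q(γ) = Q(√186, √87))

Obviously Q(γ) ⊆ Q(√186, √87), and [Q(√186, √87):Q] = 4 (since 186, 87 are distinct squarefree integers > 1 with 16182 not a perfect square). To show equality we compute the minimal polynomial of γ. From γ = √186 + √87: γ^2 = 186 + 2√(16182) + 87 = 273 + 2√(16182), so γ^2 - 273 = 2√(16182); squaring, (γ^2 - 273)^2 = 4·16182, i.e. γ^4 - 546γ^2 + 74529 - 64728 = 0, i.e. γ^4 - 546γ^2 + 9801 = 0. So γ is a root of x^4 - 546x^2 + 9801. This polynomial is irreducible over Q: it has no rational root (each ±√186 ± √87 is irrational), and any factorization into two quadratics over Q would force √(16182) ∈ Q (pairing opposite roots) or √186, √87 ∈ Q (other pairings), all impossible. Hence [Q(γ):Q] = 4 = [Q(√186, √87):Q], so Q(γ) = Q(√186, √87).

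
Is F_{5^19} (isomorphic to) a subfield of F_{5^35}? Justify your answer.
No: F_{5^19} is not a subfield of F_{5^35}

F_{p^m} embeds in F_{p^n} iff m | n. Here 19 ∤ 35 (since 35 = 1·19 + 16 with remainder 16 ≠ 0), so F_{5^19} is not a subfield of F_{5^35}. Equivalently: if it were, the tower law would give 19 = [F_{5^19}:F_5] dividing [F_{5^35}:F_5] = 35, contradiction.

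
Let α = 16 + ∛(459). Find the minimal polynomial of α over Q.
m_α(x) = x^3 - 48x^2 + 768x - 4555

Set β = α - 16 = ∛(459), so β^3 = 459. Then (α - 16)^3 - 459 = 0, i.e. α is a root of g(x) = (x - 16)^3 - 459 = x^3 - 48x^2 + 768x - 4555. Since g(x) = h(x - 16) where h(x) = x^3 - 459, and h is irreducible over Q (because 459 is not a perfect cube, so h has no rational root, and a monic cubic with no rational root is irreducible), g is also irreducible (irreducibility is preserved under the substitution x → x - 16). Hence m_α(x) = x^3 - 48x^2 + 768x - 4555.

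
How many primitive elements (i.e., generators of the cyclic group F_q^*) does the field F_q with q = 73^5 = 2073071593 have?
There are φ(2073071592) = 691023840 primitive elements

F_q^* is cyclic of order q - 1 = 2073071592. A cyclic group of order m has exactly φ(m) generators. Here m = 2073071592 = 2^3 · 3^2 · 28792661, so the number of primitive elements is φ(2073071592) = 691023840.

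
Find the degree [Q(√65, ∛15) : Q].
[Q(√65, ∛15) : Q] = 6

Let L = Q(√65, ∛15). Since Q(√65) ⊂ L and [Q(√65):Q] = 2, the tower law gives 2 | [L:Q]. Likewise Q(∛15) ⊂ L with [Q(∛15):Q] = 3 (because 15 is not a perfect cube), so 3 | [L:Q]. As gcd(2,3) = 1, [L:Q] is divisible by 6. Conversely L is generated over Q by √65 and ∛15, so [L:Q] ≤ 2·3 = 6. Therefore [Q(√65, ∛15) : Q] = 6.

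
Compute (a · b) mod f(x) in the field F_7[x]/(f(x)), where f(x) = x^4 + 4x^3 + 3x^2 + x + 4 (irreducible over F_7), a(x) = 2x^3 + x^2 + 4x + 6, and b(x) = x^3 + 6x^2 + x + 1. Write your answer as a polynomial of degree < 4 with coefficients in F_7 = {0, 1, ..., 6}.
a · b ≡ 2x^3 + 4x + 6 (mod f(x))

Multiply in F_7[x]: a(x)·b(x) = (2x^3 + x^2 + 4x + 6)·(x^3 + 6x^2 + x + 1) = 2x^6 + 6x^5 + 5x^4 + 5x^3 + 6x^2 + 3x + 6. This has degree ≥ 4, so divide by f(x) over F_7: 2x^6 + 6x^5 + 5x^4 + 5x^3 + 6x^2 + 3x + 6 = (2x^2 + 5x)·(x^4 + 4x^3 + 3x^2 + x + 4) + (2x^3 + 4x + 6). Hence a·b ≡ 2x^3 + 4x + 6 (mod f). (F_7[x]/(f) is a field with 7^4 = 2401 elements since f is irreducible of degree 4.)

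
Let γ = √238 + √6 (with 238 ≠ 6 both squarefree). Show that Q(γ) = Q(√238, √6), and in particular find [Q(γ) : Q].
[Q(γ) : Q] = 4 (equivalently, Q(γ) = Q(√238, √6))

Obviously Q(γ) ⊆ Q(√238, √6), and [Q(√238, √6):Q] = 4 (since 238, 6 are distinct squarefree integers > 1 with 1428 not a perfect square). To show equality we compute the minimal polynomial of γ. From γ = √238 + √6: γ^2 = 238 + 2√(1428) + 6 = 244 + 2√(1428), so γ^2 - 244 = 2√(1428); squaring, (γ^2 - 244)^2 = 4·1428, i.e. γ^4 - 488γ^2 + 59536 - 5712 = 0, i.e. γ^4 - 488γ^2 + 53824 = 0. So γ is a root of x^4 - 488x^2 + 53824. This polynomial is irreducible over Q: it has no rational root (each ±√238 ± √6 is irrational), and any factorization into two quadratics over Q would force √(1428) ∈ Q (pairing opposite roots) or √238, √6 ∈ Q (other pairings), all impossible. Hence [Q(γ):Q] = 4 = [Q(√238, √6):Q], so Q(γ) = Q(√238, √6).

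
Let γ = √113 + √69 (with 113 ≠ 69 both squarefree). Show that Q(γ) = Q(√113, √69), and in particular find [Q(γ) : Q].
[Q(γ) : Q] = 4 (equivalently, Q(γ) = Q(√113, √69))

Obviously Q(γ) ⊆ Q(√113, √69), and [Q(√113, √69):Q] = 4 (since 113, 69 are distinct squarefree integers > 1 with 7797 not a perfect square). To show equality we compute the minimal polynomial of γ. From γ = √113 + √69: γ^2 = 113 + 2√(7797) + 69 = 182 + 2√(7797), so γ^2 - 182 = 2√(7797); squaring, (γ^2 - 182)^2 = 4·7797, i.e. γ^4 - 364γ^2 + 33124 - 31188 = 0, i.e. γ^4 - 364γ^2 + 1936 = 0. So γ is a root of x^4 - 364x^2 + 1936. This polynomial is irreducible over Q: it has no rational root (each ±√113 ± √69 is irrational), and any factorization into two quadratics over Q would force √(7797) ∈ Q (pairing opposite roots) or √113, √69 ∈ Q (other pairings), all impossible. Hence [Q(γ):Q] = 4 = [Q(√113, √69):Q], so Q(γ) = Q(√113, √69).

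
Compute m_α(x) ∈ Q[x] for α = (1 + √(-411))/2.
m_α(x) = x^2 - x + 103

From 2α - 1 = √(-411), squaring gives (2α - 1)^2 = -411, i.e. 4α^2 - 4α + 1 = -411, so α^2 - α + (1 + 411)/4 = 0. Since -411 ≡ 1 (mod 4), (1 + 411)/4 = 103 ∈ Z. The polynomial x^2 - x + 103 has discriminant 1 - 4·(103) = -411, which is not a perfect square in Q (d = -411 is squarefree and ≠ 1), so x^2 - x + 103 is irreducible over Q. It is the minimal polynomial of α.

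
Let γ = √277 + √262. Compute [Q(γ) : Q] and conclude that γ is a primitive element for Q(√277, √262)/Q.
[Q(γ) : Q] = 4 (equivalently, Q(γ) = Q(√277, √262))

Obviously Q(γ) ⊆ Q(√277, √262), and [Q(√277, √262):Q] = 4 (since 277, 262 are distinct squarefree integers > 1 with 72574 not a perfect square). To show equality we compute the minimal polynomial of γ. From γ = √277 + √262: γ^2 = 277 + 2√(72574) + 262 = 539 + 2√(72574), so γ^2 - 539 = 2√(72574); squaring, (γ^2 - 539)^2 = 4·72574, i.e. γ^4 - 1078γ^2 + 290521 - 290296 = 0, i.e. γ^4 - 1078γ^2 + 225 = 0. So γ is a root of x^4 - 1078x^2 + 225. This polynomial is irreducible over Q: it has no rational root (each ±√277 ± √262 is irrational), and any factorization into two quadratics over Q would force √(72574) ∈ Q (pairing opposite roots) or √277, √262 ∈ Q (other pairings), all impossible. Hence [Q(γ):Q] = 4 = [Q(√277, √262):Q], so Q(γ) = Q(√277, √262).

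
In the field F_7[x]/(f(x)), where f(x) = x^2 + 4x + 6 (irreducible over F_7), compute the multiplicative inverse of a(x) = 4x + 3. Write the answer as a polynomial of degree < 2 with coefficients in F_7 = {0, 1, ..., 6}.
a(x)^(-1) ≡ 3x + 1 (mod f(x))

Since f is irreducible over F_7, F_7[x]/(f) is a field and a(x) ≠ 0 has an inverse. Apply the extended Euclidean algorithm to f(x) and a(x) in F_7[x]: f(x) = (2x + 3)·a(x) + (4). The last nonzero remainder is the constant 4 = gcd(f, a) in F_7. Back-substituting through the division chain expresses 4 = s(x)·a(x) + t(x)·f(x) with s(x) ≡ 5x + 4 (mod f), so (5x + 4)·a(x) ≡ 4 (mod f). Multiplying by 4^(-1) ≡ 2 in F_7 gives a(x)^(-1) ≡ 2·(5x + 4) ≡ 3x + 1 (mod f). Check: (4x + 3)·(3x + 1) = 5x^2 + 6x + 3 ≡ 1 (mod x^2 + 4x + 6).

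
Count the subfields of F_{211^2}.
F_{211^2} has 2 subfields

The subfields of F_{p^n} are exactly the fields F_{p^d} for d | n (each is the fixed field of the unique index-d subgroup of Gal(F_{p^n}/F_p) ≅ Z/nZ). The divisors of n = 2 are {1, 2}, giving 2 subfields: F_{211^1}, F_{211^2}.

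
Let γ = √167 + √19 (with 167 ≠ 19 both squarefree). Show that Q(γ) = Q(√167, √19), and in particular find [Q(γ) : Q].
[Q(γ) : Q] = 4 (equivalently, Q(γ) = Q(√167, √19))

Obviously Q(γ) ⊆ Q(√167, √19), and [Q(√167, √19):Q] = 4 (since 167, 19 are distinct squarefree integers > 1 with 3173 not a perfect square). To show equality we compute the minimal polynomial of γ. From γ = √167 + √19: γ^2 = 167 + 2√(3173) + 19 = 186 + 2√(3173), so γ^2 - 186 = 2√(3173); squaring, (γ^2 - 186)^2 = 4·3173, i.e. γ^4 - 372γ^2 + 34596 - 12692 = 0, i.e. γ^4 - 372γ^2 + 21904 = 0. So γ is a root of x^4 - 372x^2 + 21904. This polynomial is irreducible over Q: it has no rational root (each ±√167 ± √19 is irrational), and any factorization into two quadratics over Q would force √(3173) ∈ Q (pairing opposite roots) or √167, √19 ∈ Q (other pairings), all impossible. Hence [Q(γ):Q] = 4 = [Q(√167, √19):Q], so Q(γ) = Q(√167, √19).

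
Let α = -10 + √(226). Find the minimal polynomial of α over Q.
m_α(x) = x^2 + 20x - 126

From α + 10 = √(226), squaring gives (α + 10)^2 = 226, i.e. α^2 + 20α + 100 = 226, so α^2 + 20α - 126 = 0. The discriminant of x^2 + 20x - 126 is (20)^2 - 4·(-126) = 400 + 504 = 904, and 4·(226) is not a perfect square in Q since 226 is squarefree and ≠ 1. Hence x^2 + 20x - 126 is irreducible over Q and is the minimal polynomial of α.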